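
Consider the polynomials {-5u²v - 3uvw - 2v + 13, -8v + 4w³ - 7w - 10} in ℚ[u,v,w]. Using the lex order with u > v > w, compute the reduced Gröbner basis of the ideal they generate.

f_1 = -5u²v - 3uvw - 2v + 13, LT = u²v.
f_2 = -8v + 4w³ - 7w - 10, LT = v.

S(f_1,f_2): lcm = u²v. S = ½u²w³ - ⅞u²w - 5/4u² + ⅗uvw + ⅖v - 13/5.
  reduce S modulo (f_1, f_2):
  remainder ½u²w³ - ⅞u²w - 5/4u² + 3/10uw⁴ - 21/40uw² - ¾uw + ⅕w³ - 7/20w - 31/10 ≠ 0; add g_3 = ½u²w³ - ⅞u²w - 5/4u² + 3/10uw⁴ - 21/40uw² - ¾uw + ⅕w³ - 7/20w - 31/10 to the basis.

The other S-polynomials (S(f_1,g_3), S(f_2,g_3)) all reduce to 0 modulo the current basis, so we have a Gröbner basis.
Inter-reduce: drop elements whose leading term is divisible by another's, tail-reduce, and make monic.

G = {u²w³ - 7/4u²w - 5/2u² + ⅗uw⁴ - 21/20uw² - 3/2uw + ⅖w³ - 7/10w - 31/5, v - ½w³ + ⅞w + 5/4}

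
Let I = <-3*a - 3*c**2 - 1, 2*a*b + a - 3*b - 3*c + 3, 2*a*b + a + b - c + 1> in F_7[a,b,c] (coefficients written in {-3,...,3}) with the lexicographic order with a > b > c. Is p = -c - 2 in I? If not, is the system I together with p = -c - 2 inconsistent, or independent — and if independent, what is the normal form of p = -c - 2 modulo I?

First compute the reduced Gröbner basis of I by Buchberger's algorithm.
f_1 = -3*a - 3*c**2 - 1, LT = a.
f_2 = 2*a*b + a - 3*b - 3*c + 3, LT = a*b.
f_3 = 2*a*b + a + b - c + 1, LT = a*b.

S(f_1,f_2): lcm = a*b. S = 3*a + b*c**2 + 3*b - 2*c + 2.
  leading term a: subtract (-1)·f_1 from 3*a + b*c**2 + 3*b - 2*c + 2 → b*c**2 + 3*b - 3*c**2 - 2*c + 1
  leading term b*c**2: no divisor's leading term divides it; move b*c**2 to the remainder.
  leading term b: no divisor's leading term divides it; move 3*b to the remainder.
  leading term c**2: no divisor's leading term divides it; move -3*c**2 to the remainder.
  leading term c: no divisor's leading term divides it; move -2*c to the remainder.
  leading term 1: no divisor's leading term divides it; move 1 to the remainder.
  remainder b*c**2 + 3*b - 3*c**2 - 2*c + 1 ≠ 0; add h_4 = b*c**2 + 3*b - 3*c**2 - 2*c + 1 to the basis.

S(f_1,f_3): lcm = a*b. S = 3*a + b*c**2 + b - 3*c + 3.
  leading term a: subtract (-1)·f_1 from 3*a + b*c**2 + b - 3*c + 3 → b*c**2 + b - 3*c**2 - 3*c + 2
  leading term b*c**2: subtract (1)·h_4 from b*c**2 + b - 3*c**2 - 3*c + 2 → -2*b - c + 1
  leading term b: no divisor's leading term divides it; move -2*b to the remainder.
  leading term c: no divisor's leading term divides it; move -c to the remainder.
  leading term 1: no divisor's leading term divides it; move 1 to the remainder.
  remainder -2*b - c + 1 ≠ 0; add h_5 = -2*b - c + 1 to the basis.

S(f_3,h_4): lcm = a*b*c**2. S = -3*a*b + 2*a*c - a - 3*b*c**2 + 3*c**3 - 3*c**2.
  leading term a*b: subtract (b)·f_1 from -3*a*b + 2*a*c - a - 3*b*c**2 + 3*c**3 - 3*c**2 → 2*a*c - a + b + 3*c**3 - 3*c**2
  leading term a*c: subtract (-3*c)·f_1 from 2*a*c - a + b + 3*c**3 - 3*c**2 → -a + b + c**3 - 3*c**2 - 3*c
  leading term a: subtract (-2)·f_1 from -a + b + c**3 - 3*c**2 - 3*c → b + c**3 - 2*c**2 - 3*c - 2
  leading term b: subtract (3)·h_5 from b + c**3 - 2*c**2 - 3*c - 2 → c**3 - 2*c**2 + 2
  leading term c**3: no divisor's leading term divides it; move c**3 to the remainder.
  leading term c**2: no divisor's leading term divides it; move -2*c**2 to the remainder.
  leading term 1: no divisor's leading term divides it; move 2 to the remainder.
  remainder c**3 - 2*c**2 + 2 ≠ 0; add h_6 = c**3 - 2*c**2 + 2 to the basis.

The other S-polynomials (S(f_2,f_3), S(f_1,h_4), S(f_2,h_4), S(f_1,h_5), S(f_2,h_5), S(f_3,h_5), S(h_4,h_5), S(f_1,h_6), S(f_2,h_6), S(f_3,h_6), S(h_4,h_6), S(h_5,h_6)) all reduce to 0 modulo the current basis, so we have a Gröbner basis.
Inter-reduce: drop elements whose leading term is divisible by another's, tail-reduce, and make monic.
Reduced Gröbner basis: {a + c**2 - 2, b - 3*c + 3, c**3 - 2*c**2 + 2}.
Label its elements g_1 = a + c**2 - 2, g_2 = b - 3*c + 3, g_3 = c**3 - 2*c**2 + 2.

Reduce p = -c - 2 modulo G:
  leading term c: no divisor's leading term divides it; move -c to the remainder.
  leading term 1: no divisor's leading term divides it; move -2 to the remainder.
  normal form = -c - 2.
The normal form is nonzero, so p ∉ I. Since p minus its normal form lies in I, I + (p) = I + (r) where r = -c - 2; decide whether this ideal is the whole ring.
Run Buchberger on G together with r (pairs among the g_i already reduce to 0 since G is a Gröbner basis):
g_1 = a + c**2 - 2, LT = a.
g_2 = b - 3*c + 3, LT = b.
g_3 = c**3 - 2*c**2 + 2, LT = c**3.
r = -c - 2, LT = c.

The S-polynomials (S(g_1,g_2), S(g_1,g_3), S(g_1,r), S(g_2,g_3), S(g_2,r), S(g_3,r)) all reduce to 0 modulo the current basis, so we have a Gröbner basis.
Inter-reduce: drop elements whose leading term is divisible by another's, tail-reduce, and make monic.
Reduced Gröbner basis: {a + 2, b + 2, c + 2}.
The reduced Gröbner basis of I + (p) is {a + 2, b + 2, c + 2} ≠ {1}, a proper ideal, so the enlarged system stays consistent: p is independent of I, with normal form -c - 2.

-c - 2 is independent of I; its normal form modulo I is -c - 2.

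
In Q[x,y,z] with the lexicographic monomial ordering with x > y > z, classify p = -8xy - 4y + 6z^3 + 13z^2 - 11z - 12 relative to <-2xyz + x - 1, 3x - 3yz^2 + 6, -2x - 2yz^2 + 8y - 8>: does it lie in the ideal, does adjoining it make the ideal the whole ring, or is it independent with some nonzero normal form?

First compute the reduced Gröbner basis of I by Buchberger's algorithm.
f_1 = -2xyz + x - 1, LT = xyz.
f_2 = 3x - 3yz^2 + 6, LT = x.
f_3 = -2x - 2yz^2 + 8y - 8, LT = x.

S(f_1,f_2): lcm = xyz. S = -1/2x + y^2z^3 - 2yz + 1/2.
  reduce S modulo (f_1, f_2, f_3):
  remainder y^2z^3 - 1/2yz^2 - 2yz + 3/2 ≠ 0; add h_4 = y^2z^3 - 1/2yz^2 - 2yz + 3/2 to the basis.

S(f_1,f_3): lcm = xyz. S = -1/2x - y^2z^3 + 4y^2z - 4yz + 1/2.
  reduce S modulo (f_1, f_2, f_3, h_4):
  remainder 4y^2z - yz^2 - 6yz + 3 ≠ 0; add h_5 = 4y^2z - yz^2 - 6yz + 3 to the basis.

S(f_2,f_3): lcm = x. S = -2yz^2 + 4y - 2.
  reduce S modulo (f_1, f_2, f_3, h_4, h_5):
  remainder -2yz^2 + 4y - 2 ≠ 0; add h_6 = -2yz^2 + 4y - 2 to the basis.

S(h_4,h_5): lcm = y^2z^3. S = 1/4yz^4 + 3/2yz^3 - 1/2yz^2 - 2yz - 3/4z^2 + 3/2.
  reduce S modulo (f_1, f_2, f_3, h_4, h_5, h_6):
  remainder yz - z^2 - 3/2z + 3/2 ≠ 0; add h_7 = yz - z^2 - 3/2z + 3/2 to the basis.

S(h_5,h_6): lcm = y^2z^2. S = 2y^2 - 1/4yz^3 - 3/2yz^2 - y + 3/4z.
  reduce S modulo (f_1, f_2, f_3, h_4, h_5, h_6, h_7):
  remainder 2y^2 - 4y - 1/2z^2 + 1/4z + 9/4 ≠ 0; add h_8 = 2y^2 - 4y - 1/2z^2 + 1/4z + 9/4 to the basis.

S(h_6,h_7): lcm = yz^2. S = -2y + z^3 + 3/2z^2 - 3/2z + 1.
  reduce S modulo (f_1, f_2, f_3, h_4, h_5, h_6, h_7, h_8):
  remainder -2y + z^3 + 3/2z^2 - 3/2z + 1 ≠ 0; add h_9 = -2y + z^3 + 3/2z^2 - 3/2z + 1 to the basis.

S(h_4,h_8): lcm = y^2z^3. S = 2yz^3 - 1/2yz^2 - 2yz + 1/4z^5 - 1/8z^4 - 9/8z^3 + 3/2.
  reduce S modulo (f_1, f_2, f_3, h_4, h_5, h_6, h_7, h_8, h_9):
  remainder 1/4z^5 - 1/8z^4 - 13/8z^3 + 5/4z^2 + 7/4z - 3/2 ≠ 0; add h_10 = 1/4z^5 - 1/8z^4 - 13/8z^3 + 5/4z^2 + 7/4z - 3/2 to the basis.

S(h_6,h_8): lcm = y^2z^2. S = -2y^2 + 2yz^2 + y + 1/4z^4 - 1/8z^3 - 9/8z^2.
  reduce S modulo (f_1, f_2, f_3, h_4, h_5, h_6, h_7, h_8, h_9, h_10):
  remainder 1/4z^4 + 3/8z^3 - 7/8z^2 - 1/2z + 3/4 ≠ 0; add h_11 = 1/4z^4 + 3/8z^3 - 7/8z^2 - 1/2z + 3/4 to the basis.

The other S-polynomials (S(f_1,h_4), S(f_2,h_4), S(f_3,h_4), S(f_1,h_5), S(f_2,h_5), S(f_3,h_5), S(f_1,h_6), S(f_2,h_6), S(f_3,h_6), S(h_4,h_6), S(f_1,h_7), S(f_2,h_7), S(f_3,h_7), S(h_4,h_7), S(h_5,h_7), S(f_1,h_8), S(f_2,h_8), S(f_3,h_8), S(h_5,h_8), S(h_7,h_8), S(f_1,h_9), S(f_2,h_9), S(f_3,h_9), S(h_4,h_9), S(h_5,h_9), S(h_6,h_9), S(h_7,h_9), S(h_8,h_9), S(f_1,h_10), S(f_2,h_10), S(f_3,h_10), S(h_4,h_10), S(h_5,h_10), S(h_6,h_10), S(h_7,h_10), S(h_8,h_10), S(h_9,h_10), S(f_1,h_11), S(f_2,h_11), S(f_3,h_11), S(h_4,h_11), S(h_5,h_11), S(h_6,h_11), S(h_7,h_11), S(h_8,h_11), S(h_9,h_11), S(h_10,h_11)) all reduce to 0 modulo the current basis, so we have a Gröbner basis.
Inter-reduce: drop elements whose leading term is divisible by another's, tail-reduce, and make monic.
Reduced Gröbner basis: {x - z^3 - 3/2z^2 + 3/2z + 2, y - 1/2z^3 - 3/4z^2 + 3/4z - 1/2, z^4 + 3/2z^3 - 7/2z^2 - 2z + 3}.
Label its elements g_1 = x - z^3 - 3/2z^2 + 3/2z + 2, g_2 = y - 1/2z^3 - 3/4z^2 + 3/4z - 1/2, g_3 = z^4 + 3/2z^3 - 7/2z^2 - 2z + 3.

Reduce p = -8xy - 4y + 6z^3 + 13z^2 - 11z - 12 modulo G:
  leading term xy: subtract (-8y)·g_1 from -8xy - 4y + 6z^3 + 13z^2 - 11z - 12 → -8yz^3 - 12yz^2 + 12yz + 12y + 6z^3 + 13z^2 - 11z - 12
  leading term yz^3: subtract (-8z^3)·g_2 from -8yz^3 - 12yz^2 + 12yz + 12y + 6z^3 + 13z^2 - 11z - 12 → -12yz^2 + 12yz + 12y - 4z^6 - 6z^5 + 6z^4 + 2z^3 + 13z^2 - 11z - 12
  leading term yz^2: subtract (-12z^2)·g_2 from -12yz^2 + 12yz + 12y - 4z^6 - 6z^5 + 6z^4 + 2z^3 + 13z^2 - 11z - 12 → 12yz + 12y - 4z^6 - 12z^5 - 3z^4 + 11z^3 + 7z^2 - 11z - 12
  leading term yz: subtract (12z)·g_2 from 12yz + 12y - 4z^6 - 12z^5 - 3z^4 + 11z^3 + 7z^2 - 11z - 12 → 12y - 4z^6 - 12z^5 + 3z^4 + 20z^3 - 2z^2 - 5z - 12
  leading term y: subtract (12)·g_2 from 12y - 4z^6 - 12z^5 + 3z^4 + 20z^3 - 2z^2 - 5z - 12 → -4z^6 - 12z^5 + 3z^4 + 26z^3 + 7z^2 - 14z - 6
  leading term z^6: subtract (-4z^2)·g_3 from -4z^6 - 12z^5 + 3z^4 + 26z^3 + 7z^2 - 14z - 6 → -6z^5 - 11z^4 + 18z^3 + 19z^2 - 14z - 6
  leading term z^5: subtract (-6z)·g_3 from -6z^5 - 11z^4 + 18z^3 + 19z^2 - 14z - 6 → -2z^4 - 3z^3 + 7z^2 + 4z - 6
  leading term z^4: subtract (-2)·g_3 from -2z^4 - 3z^3 + 7z^2 + 4z - 6 → 0
  normal form = 0.
Since the normal form is 0, p ∈ I.

The remainder on division by a Gröbner basis is unique — it is the normal form.

-8xy - 4y + 6z^3 + 13z^2 - 11z - 12 lies in I (it reduces to 0).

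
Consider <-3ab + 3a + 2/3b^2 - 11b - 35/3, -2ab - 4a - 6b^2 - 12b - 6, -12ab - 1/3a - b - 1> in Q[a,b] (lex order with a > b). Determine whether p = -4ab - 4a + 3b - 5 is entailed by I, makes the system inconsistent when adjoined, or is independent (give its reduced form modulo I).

Adjoining -4ab - 4a + 3b - 5 makes the ideal the whole ring: the system is inconsistent.

First compute the reduced Gröbner basis of I by Buchberger's algorithm.
f_1 = -3ab + 3a + 2/3b^2 - 11b - 35/3, LT = ab.
f_2 = -2ab - 4a - 6b^2 - 12b - 6, LT = ab.
f_3 = -12ab - 1/3a - b - 1, LT = ab.

S(f_1,f_2): lcm = ab. S = -3a - 29/9b^2 - 7/3b + 8/9.
  leading term a: no divisor's leading term divides it; move -3a to the remainder.
  leading term b^2: no divisor's leading term divides it; move -29/9b^2 to the remainder.
  leading term b: no divisor's leading term divides it; move -7/3b to the remainder.
  leading term 1: no divisor's leading term divides it; move 8/9 to the remainder.
  remainder -3a - 29/9b^2 - 7/3b + 8/9 ≠ 0; add h_4 = -3a - 29/9b^2 - 7/3b + 8/9 to the basis.

S(f_1,f_3): lcm = ab. S = -37/36a - 2/9b^2 + 43/12b + 137/36.
  leading term a: subtract (37/108)·h_4 from -37/36a - 2/9b^2 + 43/12b + 137/36 → 857/972b^2 + 355/81b + 3403/972
  leading term b^2: no divisor's leading term divides it; move 857/972b^2 to the remainder.
  leading term b: no divisor's leading term divides it; move 355/81b to the remainder.
  leading term 1: no divisor's leading term divides it; move 3403/972 to the remainder.
  remainder 857/972b^2 + 355/81b + 3403/972 ≠ 0; add h_5 = 857/972b^2 + 355/81b + 3403/972 to the basis.

S(f_1,h_4): lcm = ab. S = -a - 29/27b^3 - b^2 + 107/27b + 35/9.
  leading term a: subtract (1/3)·h_4 from -a - 29/27b^3 - b^2 + 107/27b + 35/9 → -29/27b^3 + 2/27b^2 + 128/27b + 97/27
  leading term b^3: subtract (-1044/857b)·h_5 from -29/27b^3 + 2/27b^2 + 128/27b + 97/27 → 125254/23139b^2 + 69461/7713b + 97/27
  leading term b^2: subtract (4509144/734449)·h_5 from 125254/23139b^2 + 69461/7713b + 97/27 → -13148067/734449b - 13148067/734449
  leading term b: no divisor's leading term divides it; move -13148067/734449b to the remainder.
  leading term 1: no divisor's leading term divides it; move -13148067/734449 to the remainder.
  remainder -13148067/734449b - 13148067/734449 ≠ 0; add h_6 = -13148067/734449b - 13148067/734449 to the basis.

The other S-polynomials (S(f_2,f_3), S(f_2,h_4), S(f_3,h_4), S(f_1,h_5), S(f_2,h_5), S(f_3,h_5), S(h_4,h_5), S(f_1,h_6), S(f_2,h_6), S(f_3,h_6), S(h_4,h_6), S(h_5,h_6)) all reduce to 0 modulo the current basis, so we have a Gröbner basis.
Inter-reduce: drop elements whose leading term is divisible by another's, tail-reduce, and make monic.
Reduced Gröbner basis: {a, b + 1}.
Label its elements g_1 = a, g_2 = b + 1.

Reduce p = -4ab - 4a + 3b - 5 modulo G:
  leading term ab: subtract (-4b)·g_1 from -4ab - 4a + 3b - 5 → -4a + 3b - 5
  leading term a: subtract (-4)·g_1 from -4a + 3b - 5 → 3b - 5
  leading term b: subtract (3)·g_2 from 3b - 5 → -8
  leading term 1: no divisor's leading term divides it; move -8 to the remainder.
  normal form = -8.
The normal form is nonzero, so p ∉ I. Since p minus its normal form lies in I, I + (p) = I + (r) where r = -8; decide whether this ideal is the whole ring.
Here r = -8 is a nonzero constant, hence a unit: 1 ∈ I + (p), the Gröbner basis of I + (p) is {1}, and the enlarged system has no common solution — adjoining p is inconsistent.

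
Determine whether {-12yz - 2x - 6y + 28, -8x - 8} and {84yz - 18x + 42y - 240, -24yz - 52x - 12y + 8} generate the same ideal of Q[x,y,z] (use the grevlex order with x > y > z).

No, the ideals differ.

For a fixed monomial order, each ideal has a unique reduced Gröbner basis; comparing bases decides equality.
Buchberger on the first generating set:
f_1 = -12yz - 2x - 6y + 28, LT = yz.
f_2 = -8x - 8, LT = x.

The S-polynomials (S(f_1,f_2)) all reduce to 0 modulo the current basis, so we have a Gröbner basis.
Inter-reduce: drop elements whose leading term is divisible by another's, tail-reduce, and make monic.
Reduced Gröbner basis: {yz + 1/2y - 5/2, x + 1}.

Buchberger on the second generating set:
h_1 = 84yz - 18x + 42y - 240, LT = yz.
h_2 = -24yz - 52x - 12y + 8, LT = yz.

S(h_1,h_2): lcm = yz. S = -50/21x - 53/21.
  leading term x: no divisor's leading term divides it; move -50/21x to the remainder.
  leading term 1: no divisor's leading term divides it; move -53/21 to the remainder.
  remainder -50/21x - 53/21 ≠ 0; add k_3 = -50/21x - 53/21 to the basis.

The other S-polynomials (S(h_1,k_3), S(h_2,k_3)) all reduce to 0 modulo the current basis, so we have a Gröbner basis.
Inter-reduce: drop elements whose leading term is divisible by another's, tail-reduce, and make monic.
Reduced Gröbner basis: {yz + 1/2y - 263/100, x + 53/50}.

Since the reduced bases disagree, the two ideals are not the same.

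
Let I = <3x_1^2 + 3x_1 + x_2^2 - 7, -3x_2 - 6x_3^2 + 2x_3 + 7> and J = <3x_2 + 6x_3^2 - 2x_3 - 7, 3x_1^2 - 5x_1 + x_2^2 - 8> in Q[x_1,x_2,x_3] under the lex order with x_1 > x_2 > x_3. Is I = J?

For a fixed monomial order, each ideal has a unique reduced Gröbner basis; comparing bases decides equality.
Buchberger on the first generating set:
f_1 = 3x_1^2 + 3x_1 + x_2^2 - 7, LT = x_1^2.
f_2 = -3x_2 - 6x_3^2 + 2x_3 + 7, LT = x_2.

The S-polynomials (S(f_1,f_2)) all reduce to 0 modulo the current basis, so we have a Gröbner basis.
Inter-reduce: drop elements whose leading term is divisible by another's, tail-reduce, and make monic.
Reduced Gröbner basis: {x_1^2 + x_1 + 4/3x_3^4 - 8/9x_3^3 - 80/27x_3^2 + 28/27x_3 - 14/27, x_2 + 2x_3^2 - 2/3x_3 - 7/3}.

Buchberger on the second generating set:
h_1 = 3x_2 + 6x_3^2 - 2x_3 - 7, LT = x_2.
h_2 = 3x_1^2 - 5x_1 + x_2^2 - 8, LT = x_1^2.

The S-polynomials (S(h_1,h_2)) all reduce to 0 modulo the current basis, so we have a Gröbner basis.
Inter-reduce: drop elements whose leading term is divisible by another's, tail-reduce, and make monic.
Reduced Gröbner basis: {x_1^2 - 5/3x_1 + 4/3x_3^4 - 8/9x_3^3 - 80/27x_3^2 + 28/27x_3 - 23/27, x_2 + 2x_3^2 - 2/3x_3 - 7/3}.

These differ, so the ideals are not equal.

No, the ideals differ.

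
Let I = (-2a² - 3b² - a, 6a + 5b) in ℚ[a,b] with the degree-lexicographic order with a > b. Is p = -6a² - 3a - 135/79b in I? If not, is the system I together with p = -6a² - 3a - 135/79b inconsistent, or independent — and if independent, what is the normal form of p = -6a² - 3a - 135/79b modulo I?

-6a² - 3a - 135/79b lies in I (it reduces to 0).

First compute the reduced Gröbner basis of I by Buchberger's algorithm.
f_1 = -2a² - 3b² - a, LT = a².
f_2 = 6a + 5b, LT = a.

S(f_1,f_2): lcm = a². S = -⅚ab + 3/2b² + ½a.
  leading term ab: subtract (-5/36b)·f_2 from -⅚ab + 3/2b² + ½a → 79/36b² + ½a
  leading term b²: no divisor's leading term divides it; move 79/36b² to the remainder.
  leading term a: subtract (1/12)·f_2 from ½a → -5/12b
  leading term b: no divisor's leading term divides it; move -5/12b to the remainder.
  remainder 79/36b² - 5/12b ≠ 0; add h_3 = 79/36b² - 5/12b to the basis.

The other S-polynomials (S(f_1,h_3), S(f_2,h_3)) all reduce to 0 modulo the current basis, so we have a Gröbner basis.
Inter-reduce: drop elements whose leading term is divisible by another's, tail-reduce, and make monic.
Reduced Gröbner basis: {b² - 15/79b, a + ⅚b}.
Label its elements g_1 = b² - 15/79b, g_2 = a + ⅚b.

Reduce p = -6a² - 3a - 135/79b modulo G:
  leading term a²: subtract (-6a)·g_2 from -6a² - 3a - 135/79b → 5ab - 3a - 135/79b
  leading term ab: subtract (5b)·g_2 from 5ab - 3a - 135/79b → -25/6b² - 3a - 135/79b
  leading term b²: subtract (-25/6)·g_1 from -25/6b² - 3a - 135/79b → -3a - 5/2b
  leading term a: subtract (-3)·g_2 from -3a - 5/2b → 0
  normal form = 0.
Since the normal form is 0, p ∈ I.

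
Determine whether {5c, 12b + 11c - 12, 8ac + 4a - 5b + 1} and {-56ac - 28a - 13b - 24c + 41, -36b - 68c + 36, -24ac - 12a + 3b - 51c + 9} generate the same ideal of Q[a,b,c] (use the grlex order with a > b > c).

Yes, the ideals are equal.

Two ideals are equal iff their reduced Gröbner bases coincide (the reduced basis is unique for a fixed ordering).
Buchberger on the first generating set:
f_1 = 5c, LT = c.
f_2 = 12b + 11c - 12, LT = b.
f_3 = 8ac + 4a - 5b + 1, LT = ac.

S(f_1,f_3): lcm = ac. S = -1/2a + 5/8b - 1/8.
  leading term a: no divisor's leading term divides it; move -1/2a to the remainder.
  leading term b: subtract (5/96)·f_2 from 5/8b - 1/8 → -55/96c + 1/2
  leading term c: subtract (-11/96)·f_1 from -55/96c + 1/2 → 1/2
  leading term 1: no divisor's leading term divides it; move 1/2 to the remainder.
  remainder -1/2a + 1/2 ≠ 0; add g_4 = -1/2a + 1/2 to the basis.

The other S-polynomials (S(f_1,f_2), S(f_2,f_3), S(f_1,g_4), S(f_2,g_4), S(f_3,g_4)) all reduce to 0 modulo the current basis, so we have a Gröbner basis.
Inter-reduce: drop elements whose leading term is divisible by another's, tail-reduce, and make monic.
Reduced Gröbner basis: {a - 1, b - 1, c}.

Buchberger on the second generating set:
h_1 = -56ac - 28a - 13b - 24c + 41, LT = ac.
h_2 = -36b - 68c + 36, LT = b.
h_3 = -24ac - 12a + 3b - 51c + 9, LT = ac.

S(h_1,h_3): lcm = ac. S = 5/14b - 95/56c - 5/14.
  leading term b: subtract (-5/504)·h_2 from 5/14b - 95/56c - 5/14 → -1195/504c
  leading term c: no divisor's leading term divides it; move -1195/504c to the remainder.
  remainder -1195/504c ≠ 0; add k_4 = -1195/504c to the basis.

S(h_1,k_4): lcm = ac. S = 1/2a + 13/56b + 3/7c - 41/56.
  leading term a: no divisor's leading term divides it; move 1/2a to the remainder.
  leading term b: subtract (-13/2016)·h_2 from 13/56b + 3/7c - 41/56 → -5/504c - 1/2
  leading term c: subtract (1/239)·k_4 from -5/504c - 1/2 → -1/2
  leading term 1: no divisor's leading term divides it; move -1/2 to the remainder.
  remainder 1/2a - 1/2 ≠ 0; add k_5 = 1/2a - 1/2 to the basis.

The other S-polynomials (S(h_1,h_2), S(h_2,h_3), S(h_2,k_4), S(h_3,k_4), S(h_1,k_5), S(h_2,k_5), S(h_3,k_5), S(k_4,k_5)) all reduce to 0 modulo the current basis, so we have a Gröbner basis.
Inter-reduce: drop elements whose leading term is divisible by another's, tail-reduce, and make monic.
Reduced Gröbner basis: {a - 1, b - 1, c}.

Same reduced basis, so the two generating sets span the same ideal.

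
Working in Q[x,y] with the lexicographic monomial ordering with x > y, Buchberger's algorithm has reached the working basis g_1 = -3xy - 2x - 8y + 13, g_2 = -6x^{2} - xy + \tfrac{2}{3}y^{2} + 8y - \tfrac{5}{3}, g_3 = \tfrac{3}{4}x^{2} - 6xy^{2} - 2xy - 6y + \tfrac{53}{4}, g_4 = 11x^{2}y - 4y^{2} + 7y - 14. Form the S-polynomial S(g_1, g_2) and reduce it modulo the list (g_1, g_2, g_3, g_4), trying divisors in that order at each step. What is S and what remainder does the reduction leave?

lcm(LM(g_1), LM(g_2)) = x^{2}y.
S = (lcm/LT(g_1))·g_1 − (lcm/LT(g_2))·g_2 = \tfrac{2}{3}x^{2} - \tfrac{1}{6}xy^{2} + \tfrac{8}{3}xy - \tfrac{13}{3}x + \tfrac{1}{9}y^{3} + \tfrac{4}{3}y^{2} - \tfrac{5}{18}y.
Reduce S modulo (g_1, g_2, g_3, g_4) in that order:
  leading term x^{2}: subtract (-\tfrac{1}{9})·g_2 from \tfrac{2}{3}x^{2} - \tfrac{1}{6}xy^{2} + \tfrac{8}{3}xy - \tfrac{13}{3}x + \tfrac{1}{9}y^{3} + \tfrac{4}{3}y^{2} - \tfrac{5}{18}y → -\tfrac{1}{6}xy^{2} + \tfrac{23}{9}xy - \tfrac{13}{3}x + \tfrac{1}{9}y^{3} + \tfrac{38}{27}y^{2} + \tfrac{11}{18}y - \tfrac{5}{27}
  leading term xy^{2}: subtract (\tfrac{1}{18}y)·g_1 from -\tfrac{1}{6}xy^{2} + \tfrac{23}{9}xy - \tfrac{13}{3}x + \tfrac{1}{9}y^{3} + \tfrac{38}{27}y^{2} + \tfrac{11}{18}y - \tfrac{5}{27} → \tfrac{8}{3}xy - \tfrac{13}{3}x + \tfrac{1}{9}y^{3} + \tfrac{50}{27}y^{2} - \tfrac{1}{9}y - \tfrac{5}{27}
  leading term xy: subtract (-\tfrac{8}{9})·g_1 from \tfrac{8}{3}xy - \tfrac{13}{3}x + \tfrac{1}{9}y^{3} + \tfrac{50}{27}y^{2} - \tfrac{1}{9}y - \tfrac{5}{27} → -\tfrac{55}{9}x + \tfrac{1}{9}y^{3} + \tfrac{50}{27}y^{2} - \tfrac{65}{9}y + \tfrac{307}{27}
  leading term x: no divisor's leading term divides it; move -\tfrac{55}{9}x to the remainder.
  leading term y^{3}: no divisor's leading term divides it; move \tfrac{1}{9}y^{3} to the remainder.
  leading term y^{2}: no divisor's leading term divides it; move \tfrac{50}{27}y^{2} to the remainder.
  leading term y: no divisor's leading term divides it; move -\tfrac{65}{9}y to the remainder.
  leading term 1: no divisor's leading term divides it; move \tfrac{307}{27} to the remainder.
The remainder -\tfrac{55}{9}x + \tfrac{1}{9}y^{3} + \tfrac{50}{27}y^{2} - \tfrac{65}{9}y + \tfrac{307}{27} is nonzero, so it would be added as the next basis element.

S(g_1, g_2) = \tfrac{2}{3}x^{2} - \tfrac{1}{6}xy^{2} + \tfrac{8}{3}xy - \tfrac{13}{3}x + \tfrac{1}{9}y^{3} + \tfrac{4}{3}y^{2} - \tfrac{5}{18}y; remainder on division = -\tfrac{55}{9}x + \tfrac{1}{9}y^{3} + \tfrac{50}{27}y^{2} - \tfrac{65}{9}y + \tfrac{307}{27}.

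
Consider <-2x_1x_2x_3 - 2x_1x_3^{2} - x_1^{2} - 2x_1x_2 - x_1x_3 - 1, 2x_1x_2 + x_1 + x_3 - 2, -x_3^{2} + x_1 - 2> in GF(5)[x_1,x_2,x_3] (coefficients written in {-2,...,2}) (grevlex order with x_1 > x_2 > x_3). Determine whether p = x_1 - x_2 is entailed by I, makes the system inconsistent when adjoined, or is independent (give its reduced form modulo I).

x_1 - x_2 is independent of I; its normal form modulo I is x_1 - x_2.

First compute the reduced Gröbner basis of I by Buchberger's algorithm.
f_1 = -2x_1x_2x_3 - 2x_1x_3^{2} - x_1^{2} - 2x_1x_2 - x_1x_3 - 1, LT = x_1x_2x_3.
f_2 = 2x_1x_2 + x_1 + x_3 - 2, LT = x_1x_2.
f_3 = -x_3^{2} + x_1 - 2, LT = x_3^{2}.

S(f_1,f_2): lcm = x_1x_2x_3. S = x_1x_3^{2} - 2x_1^{2} + x_1x_2 + 2x_3^{2} + x_3 - 2.
  reduce S modulo (f_1, f_2, f_3):
  remainder -x_1^{2} + 2x_1 - 2x_3 ≠ 0; add h_4 = -x_1^{2} + 2x_1 - 2x_3 to the basis.

S(f_1,h_4): lcm = x_1^{2}x_2x_3. S = x_1^{2}x_3^{2} - 2x_1^{3} + x_1^{2}x_2 - 2x_1^{2}x_3 + 2x_1x_2x_3 - 2x_2x_3^{2} - 2x_1.
  reduce S modulo (f_1, f_2, f_3, h_4):
  remainder -x_1x_3 - x_1 - x_2 + 2x_3 + 2 ≠ 0; add h_5 = -x_1x_3 - x_1 - x_2 + 2x_3 + 2 to the basis.

S(f_2,h_4): lcm = x_1^{2}x_2. S = -2x_1^{2} + 2x_1x_2 - 2x_1x_3 - 2x_2x_3 - x_1.
  reduce S modulo (f_1, f_2, f_3, h_4, h_5):
  remainder -2x_2x_3 + x_1 + 2x_2 - x_3 - 2 ≠ 0; add h_6 = -2x_2x_3 + x_1 + 2x_2 - x_3 - 2 to the basis.

S(f_1,h_5): lcm = x_1x_2x_3. S = x_1x_3^{2} - 2x_1^{2} - x_2^{2} - 2x_1x_3 + 2x_2x_3 + 2x_2 - 2.
  reduce S modulo (f_1, f_2, f_3, h_4, h_5, h_6):
  remainder -x_2^{2} - x_1 + x_2 + 2x_3 + 2 ≠ 0; add h_7 = -x_2^{2} - x_1 + x_2 + 2x_3 + 2 to the basis.

The other S-polynomials (S(f_1,f_3), S(f_2,f_3), S(f_3,h_4), S(f_2,h_5), S(f_3,h_5), S(h_4,h_5), S(f_1,h_6), S(f_2,h_6), S(f_3,h_6), S(h_4,h_6), S(h_5,h_6), S(f_1,h_7), S(f_2,h_7), S(f_3,h_7), S(h_4,h_7), S(h_5,h_7), S(h_6,h_7)) all reduce to 0 modulo the current basis, so we have a Gröbner basis.
Inter-reduce: drop elements whose leading term is divisible by another's, tail-reduce, and make monic.
Reduced Gröbner basis: {x_1^{2} - 2x_1 + 2x_3, x_1x_2 - 2x_1 - 2x_3 - 1, x_2^{2} + x_1 - x_2 - 2x_3 - 2, x_1x_3 + x_1 + x_2 - 2x_3 - 2, x_2x_3 + 2x_1 - x_2 - 2x_3 + 1, x_3^{2} - x_1 + 2}.
Label its elements g_1 = x_1^{2} - 2x_1 + 2x_3, g_2 = x_1x_2 - 2x_1 - 2x_3 - 1, g_3 = x_2^{2} + x_1 - x_2 - 2x_3 - 2, g_4 = x_1x_3 + x_1 + x_2 - 2x_3 - 2, g_5 = x_2x_3 + 2x_1 - x_2 - 2x_3 + 1, g_6 = x_3^{2} - x_1 + 2.

Reduce p = x_1 - x_2 modulo G:
  leading term x_1: no divisor's leading term divides it; move x_1 to the remainder.
  leading term x_2: no divisor's leading term divides it; move -x_2 to the remainder.
  normal form = x_1 - x_2.
The normal form is nonzero, so p ∉ I. Since p minus its normal form lies in I, I + (p) = I + (r) where r = x_1 - x_2; decide whether this ideal is the whole ring.
Run Buchberger on G together with r (pairs among the g_i already reduce to 0 since G is a Gröbner basis):
g_1 = x_1^{2} - 2x_1 + 2x_3, LT = x_1^{2}.
g_2 = x_1x_2 - 2x_1 - 2x_3 - 1, LT = x_1x_2.
g_3 = x_2^{2} + x_1 - x_2 - 2x_3 - 2, LT = x_2^{2}.
g_4 = x_1x_3 + x_1 + x_2 - 2x_3 - 2, LT = x_1x_3.
g_5 = x_2x_3 + 2x_1 - x_2 - 2x_3 + 1, LT = x_2x_3.
g_6 = x_3^{2} - x_1 + 2, LT = x_3^{2}.
r = x_1 - x_2, LT = x_1.

S(g_1,r): lcm = x_1^{2}. S = x_1x_2 - 2x_1 + 2x_3.
  reduce S modulo (g_1, g_2, g_3, g_4, g_5, g_6, r):
  remainder -x_3 + 1 ≠ 0; add m_8 = -x_3 + 1 to the basis.

S(g_2,r): lcm = x_1x_2. S = x_2^{2} - 2x_1 - 2x_3 - 1.
  reduce S modulo (g_1, g_2, g_3, g_4, g_5, g_6, r, m_8):
  remainder -2x_2 + 1 ≠ 0; add m_9 = -2x_2 + 1 to the basis.

The other S-polynomials (S(g_1,g_2), S(g_1,g_3), S(g_1,g_4), S(g_1,g_5), S(g_1,g_6), S(g_2,g_3), S(g_2,g_4), S(g_2,g_5), S(g_2,g_6), S(g_3,g_4), S(g_3,g_5), S(g_3,g_6), S(g_3,r), S(g_4,g_5), S(g_4,g_6), S(g_4,r), S(g_5,g_6), S(g_5,r), S(g_6,r), S(g_1,m_8), S(g_2,m_8), S(g_3,m_8), S(g_4,m_8), S(g_5,m_8), S(g_6,m_8), S(r,m_8), S(g_1,m_9), S(g_2,m_9), S(g_3,m_9), S(g_4,m_9), S(g_5,m_9), S(g_6,m_9), S(r,m_9), S(m_8,m_9)) all reduce to 0 modulo the current basis, so we have a Gröbner basis.
Inter-reduce: drop elements whose leading term is divisible by another's, tail-reduce, and make monic.
Reduced Gröbner basis: {x_1 + 2, x_2 + 2, x_3 - 1}.
The reduced Gröbner basis of I + (p) is {x_1 + 2, x_2 + 2, x_3 - 1} ≠ {1}, a proper ideal, so the enlarged system stays consistent: p is independent of I, with normal form x_1 - x_2.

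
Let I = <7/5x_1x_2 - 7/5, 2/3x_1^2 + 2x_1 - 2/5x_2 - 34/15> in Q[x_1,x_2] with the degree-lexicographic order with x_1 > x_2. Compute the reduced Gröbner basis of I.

This is the nonlinear analogue of row-reducing a linear system.

f_1 = 7/5x_1x_2 - 7/5, LT = x_1x_2.
f_2 = 2/3x_1^2 + 2x_1 - 2/5x_2 - 34/15, LT = x_1^2.

S(f_1,f_2): lcm = x_1^2x_2. S = -3x_1x_2 + 3/5x_2^2 - x_1 + 17/5x_2.
  leading term x_1x_2: subtract (-15/7)·f_1 from -3x_1x_2 + 3/5x_2^2 - x_1 + 17/5x_2 → 3/5x_2^2 - x_1 + 17/5x_2 - 3
  leading term x_2^2: no divisor's leading term divides it; move 3/5x_2^2 to the remainder.
  leading term x_1: no divisor's leading term divides it; move -x_1 to the remainder.
  leading term x_2: no divisor's leading term divides it; move 17/5x_2 to the remainder.
  leading term 1: no divisor's leading term divides it; move -3 to the remainder.
  remainder 3/5x_2^2 - x_1 + 17/5x_2 - 3 ≠ 0; add g_3 = 3/5x_2^2 - x_1 + 17/5x_2 - 3 to the basis.

The other S-polynomials (S(f_1,g_3), S(f_2,g_3)) all reduce to 0 modulo the current basis, so we have a Gröbner basis.

G = {x_1^2 + 3x_1 - 3/5x_2 - 17/5, x_1x_2 - 1, x_2^2 - 5/3x_1 + 17/3x_2 - 5}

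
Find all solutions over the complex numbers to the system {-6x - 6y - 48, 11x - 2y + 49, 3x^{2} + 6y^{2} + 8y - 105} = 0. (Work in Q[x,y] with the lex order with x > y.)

Compute a lex Gröbner basis by Buchberger's algorithm.
f_1 = -6x - 6y - 48, LT = x.
f_2 = 11x - 2y + 49, LT = x.
f_3 = 3x^{2} + 6y^{2} + 8y - 105, LT = x^{2}.

S(f_1,f_2): lcm = x. S = \tfrac{13}{11}y + \tfrac{39}{11}.
  leading term y: no divisor's leading term divides it; move \tfrac{13}{11}y to the remainder.
  leading term 1: no divisor's leading term divides it; move \tfrac{39}{11} to the remainder.
  remainder \tfrac{13}{11}y + \tfrac{39}{11} ≠ 0; add h_4 = \tfrac{13}{11}y + \tfrac{39}{11} to the basis.

The other S-polynomials (S(f_1,f_3), S(f_2,f_3), S(f_1,h_4), S(f_2,h_4), S(f_3,h_4)) all reduce to 0 modulo the current basis, so we have a Gröbner basis.
Inter-reduce: drop elements whose leading term is divisible by another's, tail-reduce, and make monic.
Reduced Gröbner basis: {x + 5, y + 3}.

From the last basis element, y + 3 = 0, so y takes values in {-3}. Each choice, substituted upward through the basis, yields the corresponding point(s) of the solution set.
  y = -3: the earlier basis element becomes x + 5 = 0, giving x = -5 — point (-5, -3).
Check: every point annihilates each of the original generators.

{(-5, -3)}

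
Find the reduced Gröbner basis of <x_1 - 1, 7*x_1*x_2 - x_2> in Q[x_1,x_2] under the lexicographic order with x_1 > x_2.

G = {x_1 - 1, x_2}

f_1 = x_1 - 1, LT = x_1.
f_2 = 7*x_1*x_2 - x_2, LT = x_1*x_2.

S(f_1,f_2): lcm = x_1*x_2. S = -6/7*x_2.
  reduce S modulo (f_1, f_2):
  remainder -6/7*x_2 ≠ 0; add g_3 = -6/7*x_2 to the basis.

The other S-polynomials (S(f_1,g_3), S(f_2,g_3)) all reduce to 0 modulo the current basis, so we have a Gröbner basis.
Inter-reduce: drop elements whose leading term is divisible by another's, tail-reduce, and make monic.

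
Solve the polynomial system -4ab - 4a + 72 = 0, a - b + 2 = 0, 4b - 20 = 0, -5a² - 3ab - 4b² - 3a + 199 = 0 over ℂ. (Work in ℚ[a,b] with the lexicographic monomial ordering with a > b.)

{(3, 5)}

Compute a lex Gröbner basis by Buchberger's algorithm.
f_1 = -4ab - 4a + 72, LT = ab.
f_2 = a - b + 2, LT = a.
f_3 = 4b - 20, LT = b.
f_4 = -5a² - 3ab - 3a - 4b² + 199, LT = a².

The S-polynomials (S(f_1,f_2), S(f_1,f_3), S(f_1,f_4), S(f_2,f_3), S(f_2,f_4), S(f_3,f_4)) all reduce to 0 modulo the current basis, so we have a Gröbner basis.
Inter-reduce: drop elements whose leading term is divisible by another's, tail-reduce, and make monic.
Reduced Gröbner basis: {a - 3, b - 5}.

The lex basis is triangular: the last element involves only b. Solving b - 5 = 0 gives b ∈ {5}; substituting each value into the earlier elements determines the remaining variables.
  b = 5: the earlier basis element becomes a - 3 = 0, giving a = 3 — point (3, 5).
Each listed point satisfies every original equation (direct substitution).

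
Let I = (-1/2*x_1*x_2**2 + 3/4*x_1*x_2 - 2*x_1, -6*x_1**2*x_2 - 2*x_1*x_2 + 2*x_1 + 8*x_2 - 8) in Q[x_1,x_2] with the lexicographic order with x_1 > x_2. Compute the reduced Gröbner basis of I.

G = {x_1**2 + 1/12*x_1*x_2 + 5/24*x_1 + 1/3*x_2**2 - 5/6*x_2 + 1/2, x_1*x_2**2 - 3/2*x_1*x_2 + 4*x_1, x_2**3 - 5/2*x_2**2 + 11/2*x_2 - 4}

f_1 = -1/2*x_1*x_2**2 + 3/4*x_1*x_2 - 2*x_1, LT = x_1*x_2**2.
f_2 = -6*x_1**2*x_2 - 2*x_1*x_2 + 2*x_1 + 8*x_2 - 8, LT = x_1**2*x_2.

S(f_1,f_2): lcm = x_1**2*x_2**2. S = -3/2*x_1**2*x_2 + 4*x_1**2 - 1/3*x_1*x_2**2 + 1/3*x_1*x_2 + 4/3*x_2**2 - 4/3*x_2.
  leading term x_1**2*x_2: subtract (1/4)·f_2 from -3/2*x_1**2*x_2 + 4*x_1**2 - 1/3*x_1*x_2**2 + 1/3*x_1*x_2 + 4/3*x_2**2 - 4/3*x_2 → 4*x_1**2 - 1/3*x_1*x_2**2 + 5/6*x_1*x_2 - 1/2*x_1 + 4/3*x_2**2 - 10/3*x_2 + 2
  leading term x_1**2: no divisor's leading term divides it; move 4*x_1**2 to the remainder.
  leading term x_1*x_2**2: subtract (2/3)·f_1 from -1/3*x_1*x_2**2 + 5/6*x_1*x_2 - 1/2*x_1 + 4/3*x_2**2 - 10/3*x_2 + 2 → 1/3*x_1*x_2 + 5/6*x_1 + 4/3*x_2**2 - 10/3*x_2 + 2
  leading term x_1*x_2: no divisor's leading term divides it; move 1/3*x_1*x_2 to the remainder.
  leading term x_1: no divisor's leading term divides it; move 5/6*x_1 to the remainder.
  leading term x_2**2: no divisor's leading term divides it; move 4/3*x_2**2 to the remainder.
  leading term x_2: no divisor's leading term divides it; move -10/3*x_2 to the remainder.
  leading term 1: no divisor's leading term divides it; move 2 to the remainder.
  remainder 4*x_1**2 + 1/3*x_1*x_2 + 5/6*x_1 + 4/3*x_2**2 - 10/3*x_2 + 2 ≠ 0; add g_3 = 4*x_1**2 + 1/3*x_1*x_2 + 5/6*x_1 + 4/3*x_2**2 - 10/3*x_2 + 2 to the basis.

S(f_1,g_3): lcm = x_1**2*x_2**2. S = -3/2*x_1**2*x_2 + 4*x_1**2 - 1/12*x_1*x_2**3 - 5/24*x_1*x_2**2 - 1/3*x_2**4 + 5/6*x_2**3 - 1/2*x_2**2.
  leading term x_1**2*x_2: subtract (1/4)·f_2 from -3/2*x_1**2*x_2 + 4*x_1**2 - 1/12*x_1*x_2**3 - 5/24*x_1*x_2**2 - 1/3*x_2**4 + 5/6*x_2**3 - 1/2*x_2**2 → 4*x_1**2 - 1/12*x_1*x_2**3 - 5/24*x_1*x_2**2 + 1/2*x_1*x_2 - 1/2*x_1 - 1/3*x_2**4 + 5/6*x_2**3 - 1/2*x_2**2 - 2*x_2 + 2
  leading term x_1**2: subtract (1)·g_3 from 4*x_1**2 - 1/12*x_1*x_2**3 - 5/24*x_1*x_2**2 + 1/2*x_1*x_2 - 1/2*x_1 - 1/3*x_2**4 + 5/6*x_2**3 - 1/2*x_2**2 - 2*x_2 + 2 → -1/12*x_1*x_2**3 - 5/24*x_1*x_2**2 + 1/6*x_1*x_2 - 4/3*x_1 - 1/3*x_2**4 + 5/6*x_2**3 - 11/6*x_2**2 + 4/3*x_2
  leading term x_1*x_2**3: subtract (1/6*x_2)·f_1 from -1/12*x_1*x_2**3 - 5/24*x_1*x_2**2 + 1/6*x_1*x_2 - 4/3*x_1 - 1/3*x_2**4 + 5/6*x_2**3 - 11/6*x_2**2 + 4/3*x_2 → -1/3*x_1*x_2**2 + 1/2*x_1*x_2 - 4/3*x_1 - 1/3*x_2**4 + 5/6*x_2**3 - 11/6*x_2**2 + 4/3*x_2
  leading term x_1*x_2**2: subtract (2/3)·f_1 from -1/3*x_1*x_2**2 + 1/2*x_1*x_2 - 4/3*x_1 - 1/3*x_2**4 + 5/6*x_2**3 - 11/6*x_2**2 + 4/3*x_2 → -1/3*x_2**4 + 5/6*x_2**3 - 11/6*x_2**2 + 4/3*x_2
  leading term x_2**4: no divisor's leading term divides it; move -1/3*x_2**4 to the remainder.
  leading term x_2**3: no divisor's leading term divides it; move 5/6*x_2**3 to the remainder.
  leading term x_2**2: no divisor's leading term divides it; move -11/6*x_2**2 to the remainder.
  leading term x_2: no divisor's leading term divides it; move 4/3*x_2 to the remainder.
  remainder -1/3*x_2**4 + 5/6*x_2**3 - 11/6*x_2**2 + 4/3*x_2 ≠ 0; add g_4 = -1/3*x_2**4 + 5/6*x_2**3 - 11/6*x_2**2 + 4/3*x_2 to the basis.

S(f_2,g_3): lcm = x_1**2*x_2. S = -1/12*x_1*x_2**2 + 1/8*x_1*x_2 - 1/3*x_1 - 1/3*x_2**3 + 5/6*x_2**2 - 11/6*x_2 + 4/3.
  leading term x_1*x_2**2: subtract (1/6)·f_1 from -1/12*x_1*x_2**2 + 1/8*x_1*x_2 - 1/3*x_1 - 1/3*x_2**3 + 5/6*x_2**2 - 11/6*x_2 + 4/3 → -1/3*x_2**3 + 5/6*x_2**2 - 11/6*x_2 + 4/3
  leading term x_2**3: no divisor's leading term divides it; move -1/3*x_2**3 to the remainder.
  leading term x_2**2: no divisor's leading term divides it; move 5/6*x_2**2 to the remainder.
  leading term x_2: no divisor's leading term divides it; move -11/6*x_2 to the remainder.
  leading term 1: no divisor's leading term divides it; move 4/3 to the remainder.
  remainder -1/3*x_2**3 + 5/6*x_2**2 - 11/6*x_2 + 4/3 ≠ 0; add g_5 = -1/3*x_2**3 + 5/6*x_2**2 - 11/6*x_2 + 4/3 to the basis.

The other S-polynomials (S(f_1,g_4), S(f_2,g_4), S(g_3,g_4), S(f_1,g_5), S(f_2,g_5), S(g_3,g_5), S(g_4,g_5)) all reduce to 0 modulo the current basis, so we have a Gröbner basis.
Inter-reduce: drop elements whose leading term is divisible by another's, tail-reduce, and make monic.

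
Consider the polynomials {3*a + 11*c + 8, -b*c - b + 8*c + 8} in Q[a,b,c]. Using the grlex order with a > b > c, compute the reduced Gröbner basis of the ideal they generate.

G = {b*c + b - 8*c - 8, a + 11/3*c + 8/3}

Buchberger's algorithm terminates because the ascending chain of leading-term ideals stabilizes.

f_1 = 3*a + 11*c + 8, LT = a.
f_2 = -b*c - b + 8*c + 8, LT = b*c.

The S-polynomials (S(f_1,f_2)) all reduce to 0 modulo the current basis, so we have a Gröbner basis.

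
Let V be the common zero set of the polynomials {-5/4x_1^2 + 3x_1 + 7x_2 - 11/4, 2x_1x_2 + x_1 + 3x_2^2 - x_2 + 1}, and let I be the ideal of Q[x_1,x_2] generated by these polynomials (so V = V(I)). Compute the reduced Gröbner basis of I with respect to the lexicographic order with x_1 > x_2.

f_1 = -5/4x_1^2 + 3x_1 + 7x_2 - 11/4, LT = x_1^2.
f_2 = 2x_1x_2 + x_1 + 3x_2^2 - x_2 + 1, LT = x_1x_2.

S(f_1,f_2): lcm = x_1^2x_2. S = -1/2x_1^2 - 3/2x_1x_2^2 - 19/10x_1x_2 - 1/2x_1 - 28/5x_2^2 + 11/5x_2.
  leading term x_1^2: subtract (2/5)·f_1 from -1/2x_1^2 - 3/2x_1x_2^2 - 19/10x_1x_2 - 1/2x_1 - 28/5x_2^2 + 11/5x_2 → -3/2x_1x_2^2 - 19/10x_1x_2 - 17/10x_1 - 28/5x_2^2 - 3/5x_2 + 11/10
  leading term x_1x_2^2: subtract (-3/4x_2)·f_2 from -3/2x_1x_2^2 - 19/10x_1x_2 - 17/10x_1 - 28/5x_2^2 - 3/5x_2 + 11/10 → -23/20x_1x_2 - 17/10x_1 + 9/4x_2^3 - 127/20x_2^2 + 3/20x_2 + 11/10
  leading term x_1x_2: subtract (-23/40)·f_2 from -23/20x_1x_2 - 17/10x_1 + 9/4x_2^3 - 127/20x_2^2 + 3/20x_2 + 11/10 → -9/8x_1 + 9/4x_2^3 - 37/8x_2^2 - 17/40x_2 + 67/40
  leading term x_1: no divisor's leading term divides it; move -9/8x_1 to the remainder.
  leading term x_2^3: no divisor's leading term divides it; move 9/4x_2^3 to the remainder.
  leading term x_2^2: no divisor's leading term divides it; move -37/8x_2^2 to the remainder.
  leading term x_2: no divisor's leading term divides it; move -17/40x_2 to the remainder.
  leading term 1: no divisor's leading term divides it; move 67/40 to the remainder.
  remainder -9/8x_1 + 9/4x_2^3 - 37/8x_2^2 - 17/40x_2 + 67/40 ≠ 0; add g_3 = -9/8x_1 + 9/4x_2^3 - 37/8x_2^2 - 17/40x_2 + 67/40 to the basis.

S(f_1,g_3): lcm = x_1^2. S = 2x_1x_2^3 - 37/9x_1x_2^2 - 17/45x_1x_2 - 41/45x_1 - 28/5x_2 + 11/5.
  leading term x_1x_2^3: subtract (x_2^2)·f_2 from 2x_1x_2^3 - 37/9x_1x_2^2 - 17/45x_1x_2 - 41/45x_1 - 28/5x_2 + 11/5 → -46/9x_1x_2^2 - 17/45x_1x_2 - 41/45x_1 - 3x_2^4 + x_2^3 - x_2^2 - 28/5x_2 + 11/5
  leading term x_1x_2^2: subtract (-23/9x_2)·f_2 from -46/9x_1x_2^2 - 17/45x_1x_2 - 41/45x_1 - 3x_2^4 + x_2^3 - x_2^2 - 28/5x_2 + 11/5 → 98/45x_1x_2 - 41/45x_1 - 3x_2^4 + 26/3x_2^3 - 32/9x_2^2 - 137/45x_2 + 11/5
  leading term x_1x_2: subtract (49/45)·f_2 from 98/45x_1x_2 - 41/45x_1 - 3x_2^4 + 26/3x_2^3 - 32/9x_2^2 - 137/45x_2 + 11/5 → -2x_1 - 3x_2^4 + 26/3x_2^3 - 307/45x_2^2 - 88/45x_2 + 10/9
  leading term x_1: subtract (16/9)·g_3 from -2x_1 - 3x_2^4 + 26/3x_2^3 - 307/45x_2^2 - 88/45x_2 + 10/9 → -3x_2^4 + 14/3x_2^3 + 7/5x_2^2 - 6/5x_2 - 28/15
  leading term x_2^4: no divisor's leading term divides it; move -3x_2^4 to the remainder.
  leading term x_2^3: no divisor's leading term divides it; move 14/3x_2^3 to the remainder.
  leading term x_2^2: no divisor's leading term divides it; move 7/5x_2^2 to the remainder.
  leading term x_2: no divisor's leading term divides it; move -6/5x_2 to the remainder.
  leading term 1: no divisor's leading term divides it; move -28/15 to the remainder.
  remainder -3x_2^4 + 14/3x_2^3 + 7/5x_2^2 - 6/5x_2 - 28/15 ≠ 0; add g_4 = -3x_2^4 + 14/3x_2^3 + 7/5x_2^2 - 6/5x_2 - 28/15 to the basis.

S(f_2,g_3): lcm = x_1x_2. S = 1/2x_1 + 2x_2^4 - 37/9x_2^3 + 101/90x_2^2 + 89/90x_2 + 1/2.
  leading term x_1: subtract (-4/9)·g_3 from 1/2x_1 + 2x_2^4 - 37/9x_2^3 + 101/90x_2^2 + 89/90x_2 + 1/2 → 2x_2^4 - 28/9x_2^3 - 14/15x_2^2 + 4/5x_2 + 56/45
  leading term x_2^4: subtract (-2/3)·g_4 from 2x_2^4 - 28/9x_2^3 - 14/15x_2^2 + 4/5x_2 + 56/45 → 0
  remainder 0.

S(f_1,g_4): leading monomials are coprime, so the S-polynomial reduces to 0 (Buchberger's first criterion).
S(f_2,g_4): lcm = x_1x_2^4. S = 37/18x_1x_2^3 + 7/15x_1x_2^2 - 2/5x_1x_2 - 28/45x_1 + 3/2x_2^5 - 1/2x_2^4 + 1/2x_2^3.
  leading term x_1x_2^3: subtract (37/36x_2^2)·f_2 from 37/18x_1x_2^3 + 7/15x_1x_2^2 - 2/5x_1x_2 - 28/45x_1 + 3/2x_2^5 - 1/2x_2^4 + 1/2x_2^3 → -101/180x_1x_2^2 - 2/5x_1x_2 - 28/45x_1 + 3/2x_2^5 - 43/12x_2^4 + 55/36x_2^3 - 37/36x_2^2
  leading term x_1x_2^2: subtract (-101/360x_2)·f_2 from -101/180x_1x_2^2 - 2/5x_1x_2 - 28/45x_1 + 3/2x_2^5 - 43/12x_2^4 + 55/36x_2^3 - 37/36x_2^2 → -43/360x_1x_2 - 28/45x_1 + 3/2x_2^5 - 43/12x_2^4 + 853/360x_2^3 - 157/120x_2^2 + 101/360x_2
  leading term x_1x_2: subtract (-43/720)·f_2 from -43/360x_1x_2 - 28/45x_1 + 3/2x_2^5 - 43/12x_2^4 + 853/360x_2^3 - 157/120x_2^2 + 101/360x_2 → -9/16x_1 + 3/2x_2^5 - 43/12x_2^4 + 853/360x_2^3 - 271/240x_2^2 + 53/240x_2 + 43/720
  leading term x_1: subtract (1/2)·g_3 from -9/16x_1 + 3/2x_2^5 - 43/12x_2^4 + 853/360x_2^3 - 271/240x_2^2 + 53/240x_2 + 43/720 → 3/2x_2^5 - 43/12x_2^4 + 56/45x_2^3 + 71/60x_2^2 + 13/30x_2 - 7/9
  leading term x_2^5: subtract (-1/2x_2)·g_4 from 3/2x_2^5 - 43/12x_2^4 + 56/45x_2^3 + 71/60x_2^2 + 13/30x_2 - 7/9 → -5/4x_2^4 + 35/18x_2^3 + 7/12x_2^2 - 1/2x_2 - 7/9
  leading term x_2^4: subtract (5/12)·g_4 from -5/4x_2^4 + 35/18x_2^3 + 7/12x_2^2 - 1/2x_2 - 7/9 → 0
  remainder 0.

S(g_3,g_4): leading monomials are coprime, so the S-polynomial reduces to 0 (Buchberger's first criterion).
Every S-polynomial of the final basis reduces to 0, so we have a Gröbner basis.
Inter-reduce: drop elements whose leading term is divisible by another's, tail-reduce, and make monic.

G = {x_1 - 2x_2^3 + 37/9x_2^2 + 17/45x_2 - 67/45, x_2^4 - 14/9x_2^3 - 7/15x_2^2 + 2/5x_2 + 28/45}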